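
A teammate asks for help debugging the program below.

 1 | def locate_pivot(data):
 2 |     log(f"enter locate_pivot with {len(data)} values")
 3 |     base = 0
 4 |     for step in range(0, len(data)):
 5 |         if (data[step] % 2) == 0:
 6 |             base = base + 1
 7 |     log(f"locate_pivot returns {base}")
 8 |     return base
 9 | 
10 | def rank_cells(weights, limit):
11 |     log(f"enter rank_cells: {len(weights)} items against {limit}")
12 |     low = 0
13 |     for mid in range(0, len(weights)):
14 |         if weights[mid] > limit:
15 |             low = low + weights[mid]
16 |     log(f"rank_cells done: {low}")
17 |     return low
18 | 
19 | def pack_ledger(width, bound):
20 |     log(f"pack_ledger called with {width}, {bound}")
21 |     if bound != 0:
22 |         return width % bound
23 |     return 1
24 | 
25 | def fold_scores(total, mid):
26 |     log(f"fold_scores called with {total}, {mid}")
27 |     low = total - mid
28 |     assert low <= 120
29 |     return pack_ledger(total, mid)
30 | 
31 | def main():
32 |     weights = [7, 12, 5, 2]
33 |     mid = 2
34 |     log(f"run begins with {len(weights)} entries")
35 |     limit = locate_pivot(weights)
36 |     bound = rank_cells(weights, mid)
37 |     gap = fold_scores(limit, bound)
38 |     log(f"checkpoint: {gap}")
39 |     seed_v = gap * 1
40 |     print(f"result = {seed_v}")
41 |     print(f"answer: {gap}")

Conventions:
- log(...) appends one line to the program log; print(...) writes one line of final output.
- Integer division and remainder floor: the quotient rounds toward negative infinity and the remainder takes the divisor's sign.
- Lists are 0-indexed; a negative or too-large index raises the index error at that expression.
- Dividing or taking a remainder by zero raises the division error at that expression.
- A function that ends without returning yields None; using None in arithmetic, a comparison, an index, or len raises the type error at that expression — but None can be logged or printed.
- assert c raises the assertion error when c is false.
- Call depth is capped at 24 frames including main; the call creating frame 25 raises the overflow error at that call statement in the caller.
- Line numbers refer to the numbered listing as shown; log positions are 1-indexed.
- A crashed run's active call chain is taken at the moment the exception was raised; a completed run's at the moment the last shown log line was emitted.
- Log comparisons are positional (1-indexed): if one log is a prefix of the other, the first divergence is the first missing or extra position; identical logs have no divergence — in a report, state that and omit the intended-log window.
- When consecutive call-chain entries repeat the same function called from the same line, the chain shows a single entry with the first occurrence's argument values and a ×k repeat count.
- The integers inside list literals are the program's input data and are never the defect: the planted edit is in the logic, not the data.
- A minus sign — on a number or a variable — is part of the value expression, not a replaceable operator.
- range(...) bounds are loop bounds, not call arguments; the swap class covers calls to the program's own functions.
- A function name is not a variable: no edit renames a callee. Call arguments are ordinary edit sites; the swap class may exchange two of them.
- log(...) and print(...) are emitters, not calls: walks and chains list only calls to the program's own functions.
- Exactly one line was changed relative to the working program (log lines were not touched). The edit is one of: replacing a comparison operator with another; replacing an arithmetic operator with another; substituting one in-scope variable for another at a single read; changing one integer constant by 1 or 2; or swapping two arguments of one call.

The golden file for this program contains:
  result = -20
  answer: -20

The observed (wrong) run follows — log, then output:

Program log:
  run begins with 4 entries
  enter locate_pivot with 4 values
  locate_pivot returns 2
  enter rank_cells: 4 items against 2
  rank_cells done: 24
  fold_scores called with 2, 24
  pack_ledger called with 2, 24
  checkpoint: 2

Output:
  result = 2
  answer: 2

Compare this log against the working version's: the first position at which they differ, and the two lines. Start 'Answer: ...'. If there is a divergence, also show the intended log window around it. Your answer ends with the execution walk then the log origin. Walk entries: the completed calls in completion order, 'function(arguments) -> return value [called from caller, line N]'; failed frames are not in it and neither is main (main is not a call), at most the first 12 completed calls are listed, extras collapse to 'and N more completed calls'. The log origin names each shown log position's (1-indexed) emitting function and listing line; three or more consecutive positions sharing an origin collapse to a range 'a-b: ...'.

Answer: position 7 — shown 'pack_ledger called with 2, 24', intended 'pack_ledger called with 2, -22'.
Intended log window:
  5: rank_cells done: 24
  6: fold_scores called with 2, 24
  7: pack_ledger called with 2, -22
  8: checkpoint: -20
Execution walk:
  locate_pivot([7, 12, 5, 2]) -> 2  [called from main, line 35]
  rank_cells([7, 12, 5, 2], 2) -> 24  [called from main, line 36]
  pack_ledger(2, 24) -> 2  [called from fold_scores, line 29]
  fold_scores(2, 24) -> 2  [called from main, line 37]
Origin of each log line:
  1: emitted by main (line 34)
  2: emitted by locate_pivot (line 2)
  3: emitted by locate_pivot (line 7)
  4: emitted by rank_cells (line 11)
  5: emitted by rank_cells (line 16)
  6: emitted by fold_scores (line 26)
  7: emitted by pack_ledger (line 20)
  8: emitted by main (line 38)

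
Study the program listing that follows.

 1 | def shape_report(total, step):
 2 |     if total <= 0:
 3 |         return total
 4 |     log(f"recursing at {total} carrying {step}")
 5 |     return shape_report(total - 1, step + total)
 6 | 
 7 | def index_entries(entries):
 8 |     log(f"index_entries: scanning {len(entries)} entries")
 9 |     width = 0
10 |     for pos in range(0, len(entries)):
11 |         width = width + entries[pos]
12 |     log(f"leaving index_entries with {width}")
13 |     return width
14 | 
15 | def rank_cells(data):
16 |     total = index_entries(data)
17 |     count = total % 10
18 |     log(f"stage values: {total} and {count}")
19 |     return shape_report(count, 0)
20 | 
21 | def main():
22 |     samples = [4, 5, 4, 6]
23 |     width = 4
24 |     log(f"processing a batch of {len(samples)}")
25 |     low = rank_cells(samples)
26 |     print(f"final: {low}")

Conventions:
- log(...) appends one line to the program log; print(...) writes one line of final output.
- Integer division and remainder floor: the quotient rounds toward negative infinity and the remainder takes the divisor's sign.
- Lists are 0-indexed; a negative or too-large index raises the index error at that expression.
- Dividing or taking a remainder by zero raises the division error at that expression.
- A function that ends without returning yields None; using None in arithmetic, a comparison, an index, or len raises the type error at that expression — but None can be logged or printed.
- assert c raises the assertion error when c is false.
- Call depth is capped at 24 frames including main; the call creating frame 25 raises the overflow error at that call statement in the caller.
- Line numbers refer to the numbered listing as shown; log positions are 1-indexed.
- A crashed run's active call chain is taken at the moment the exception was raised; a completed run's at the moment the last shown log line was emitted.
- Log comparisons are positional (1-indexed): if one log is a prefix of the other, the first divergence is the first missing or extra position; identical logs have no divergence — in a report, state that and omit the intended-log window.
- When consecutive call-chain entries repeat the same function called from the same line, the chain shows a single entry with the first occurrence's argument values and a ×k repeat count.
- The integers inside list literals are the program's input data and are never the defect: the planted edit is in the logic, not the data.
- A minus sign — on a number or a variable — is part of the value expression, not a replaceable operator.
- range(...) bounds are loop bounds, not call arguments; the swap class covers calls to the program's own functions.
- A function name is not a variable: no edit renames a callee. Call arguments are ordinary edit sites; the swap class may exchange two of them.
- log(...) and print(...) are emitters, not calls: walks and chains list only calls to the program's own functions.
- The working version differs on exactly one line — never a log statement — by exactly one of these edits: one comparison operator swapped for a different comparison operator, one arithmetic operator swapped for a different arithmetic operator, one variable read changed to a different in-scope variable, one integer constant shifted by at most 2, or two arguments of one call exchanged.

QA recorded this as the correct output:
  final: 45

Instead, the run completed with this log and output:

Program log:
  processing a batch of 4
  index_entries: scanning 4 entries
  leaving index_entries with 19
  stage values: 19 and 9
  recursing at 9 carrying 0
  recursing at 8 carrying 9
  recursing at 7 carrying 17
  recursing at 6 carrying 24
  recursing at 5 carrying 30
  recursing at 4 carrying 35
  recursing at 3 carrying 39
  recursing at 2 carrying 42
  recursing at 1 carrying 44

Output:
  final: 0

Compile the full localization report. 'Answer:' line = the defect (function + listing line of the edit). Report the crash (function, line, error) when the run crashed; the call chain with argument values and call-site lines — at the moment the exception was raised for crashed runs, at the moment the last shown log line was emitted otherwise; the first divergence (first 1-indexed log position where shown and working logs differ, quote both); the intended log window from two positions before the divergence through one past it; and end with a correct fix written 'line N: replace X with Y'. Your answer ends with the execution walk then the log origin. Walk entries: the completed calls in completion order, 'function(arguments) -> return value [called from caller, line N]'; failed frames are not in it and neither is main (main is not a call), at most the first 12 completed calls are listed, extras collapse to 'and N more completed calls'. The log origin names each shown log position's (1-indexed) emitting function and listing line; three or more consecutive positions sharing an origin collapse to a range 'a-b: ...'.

Answer: the defect is in shape_report at line 3.
The tell: The two runs log identically and part ways only at the printed values.
Call chain: main -> rank_cells([4, 5, 4, 6]) (called at line 25) -> shape_report(9, 0) (called at line 19) -> shape_report(8, 9) (called at line 5) ×8.
First divergence: none (the log streams are identical).
Execution walk:
  index_entries([4, 5, 4, 6]) -> 19  [called from rank_cells, line 16]
  shape_report(0, 45) -> 0  [called from shape_report, line 5]
  shape_report(1, 44) -> 0  [called from shape_report, line 5]
  shape_report(2, 42) -> 0  [called from shape_report, line 5]
  shape_report(3, 39) -> 0  [called from shape_report, line 5]
  shape_report(4, 35) -> 0  [called from shape_report, line 5]
  shape_report(5, 30) -> 0  [called from shape_report, line 5]
  shape_report(6, 24) -> 0  [called from shape_report, line 5]
  shape_report(7, 17) -> 0  [called from shape_report, line 5]
  shape_report(8, 9) -> 0  [called from shape_report, line 5]
  shape_report(9, 0) -> 0  [called from rank_cells, line 19]
  rank_cells([4, 5, 4, 6]) -> 0  [called from main, line 25]
Log origins:
  1: logged in main at line 24
  2: logged in index_entries at line 8
  3: logged in index_entries at line 12
  4: logged in rank_cells at line 18
  5-13: logged in shape_report at line 4
A correct fix: line 3: replace `total` with `step`.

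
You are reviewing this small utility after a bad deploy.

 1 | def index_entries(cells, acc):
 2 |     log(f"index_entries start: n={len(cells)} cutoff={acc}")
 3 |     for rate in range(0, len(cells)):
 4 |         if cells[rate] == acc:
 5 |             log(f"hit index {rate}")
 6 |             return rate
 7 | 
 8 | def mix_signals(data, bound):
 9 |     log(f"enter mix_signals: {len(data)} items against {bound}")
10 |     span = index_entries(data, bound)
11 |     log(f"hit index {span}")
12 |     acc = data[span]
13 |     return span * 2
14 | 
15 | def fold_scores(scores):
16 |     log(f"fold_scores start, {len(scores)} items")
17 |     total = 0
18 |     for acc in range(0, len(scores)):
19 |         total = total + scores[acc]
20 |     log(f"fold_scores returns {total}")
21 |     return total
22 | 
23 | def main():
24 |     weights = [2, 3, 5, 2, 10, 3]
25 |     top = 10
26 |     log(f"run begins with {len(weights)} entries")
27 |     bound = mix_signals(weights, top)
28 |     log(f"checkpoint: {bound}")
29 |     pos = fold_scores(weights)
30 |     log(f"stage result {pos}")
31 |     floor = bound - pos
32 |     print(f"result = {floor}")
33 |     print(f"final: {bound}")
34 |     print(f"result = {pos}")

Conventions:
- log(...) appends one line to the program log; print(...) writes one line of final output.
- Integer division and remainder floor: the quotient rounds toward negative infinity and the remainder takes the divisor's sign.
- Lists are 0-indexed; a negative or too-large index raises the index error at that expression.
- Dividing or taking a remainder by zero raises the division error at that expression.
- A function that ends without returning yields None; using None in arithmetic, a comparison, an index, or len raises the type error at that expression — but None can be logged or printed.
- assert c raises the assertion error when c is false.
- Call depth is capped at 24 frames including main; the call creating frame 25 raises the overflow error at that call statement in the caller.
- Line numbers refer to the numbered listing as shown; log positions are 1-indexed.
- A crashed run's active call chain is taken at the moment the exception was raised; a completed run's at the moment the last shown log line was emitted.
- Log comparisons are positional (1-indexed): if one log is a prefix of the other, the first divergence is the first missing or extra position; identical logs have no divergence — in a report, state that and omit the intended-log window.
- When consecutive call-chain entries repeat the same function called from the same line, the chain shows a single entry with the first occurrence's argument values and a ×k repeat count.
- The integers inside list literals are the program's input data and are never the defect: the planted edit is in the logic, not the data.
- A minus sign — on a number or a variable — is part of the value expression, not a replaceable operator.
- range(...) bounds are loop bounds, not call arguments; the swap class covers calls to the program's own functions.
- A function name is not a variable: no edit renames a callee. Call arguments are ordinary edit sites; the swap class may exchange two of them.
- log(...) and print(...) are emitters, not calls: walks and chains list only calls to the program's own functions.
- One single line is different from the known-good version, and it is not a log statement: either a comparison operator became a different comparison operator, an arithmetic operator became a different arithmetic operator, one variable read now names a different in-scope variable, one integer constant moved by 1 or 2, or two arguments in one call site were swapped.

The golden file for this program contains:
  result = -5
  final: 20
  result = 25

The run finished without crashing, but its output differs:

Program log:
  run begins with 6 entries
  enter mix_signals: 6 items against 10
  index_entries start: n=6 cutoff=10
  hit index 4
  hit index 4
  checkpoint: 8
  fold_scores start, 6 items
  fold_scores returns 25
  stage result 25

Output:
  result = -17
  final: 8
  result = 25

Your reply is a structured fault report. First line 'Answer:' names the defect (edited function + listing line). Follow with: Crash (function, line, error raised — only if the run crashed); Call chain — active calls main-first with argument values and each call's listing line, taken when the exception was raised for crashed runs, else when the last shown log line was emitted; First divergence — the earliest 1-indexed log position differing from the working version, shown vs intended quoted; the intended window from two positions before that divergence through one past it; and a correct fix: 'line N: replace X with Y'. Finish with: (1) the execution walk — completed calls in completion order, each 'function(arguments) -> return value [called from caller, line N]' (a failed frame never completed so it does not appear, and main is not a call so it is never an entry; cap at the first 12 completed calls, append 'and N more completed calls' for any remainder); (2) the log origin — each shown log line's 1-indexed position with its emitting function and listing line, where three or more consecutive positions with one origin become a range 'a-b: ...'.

Answer: the defect is in mix_signals at line 13.
Key observation: The log first diverges at position 6: the faulty run prints 'checkpoint: 8' where the working version prints 'checkpoint: 20'.
Call chain: main.
First divergence: position 6 — the shown line 'checkpoint: 8' should read 'checkpoint: 20'.
Intended log window:
  4: hit index 4
  5: hit index 4
  6: checkpoint: 20
  7: fold_scores start, 6 items
Execution walk:
  index_entries([2, 3, 5, 2, 10, 3], 10) -> 4  [called from mix_signals, line 10]
  mix_signals([2, 3, 5, 2, 10, 3], 10) -> 8  [called from main, line 27]
  fold_scores([2, 3, 5, 2, 10, 3]) -> 25  [called from main, line 29]
Log line origins:
  1: from main, line 26
  2: from mix_signals, line 9
  3: from index_entries, line 2
  4: from index_entries, line 5
  5: from mix_signals, line 11
  6: from main, line 28
  7: from fold_scores, line 16
  8: from fold_scores, line 20
  9: from main, line 30
A correct fix: line 13: replace `span` with `acc`.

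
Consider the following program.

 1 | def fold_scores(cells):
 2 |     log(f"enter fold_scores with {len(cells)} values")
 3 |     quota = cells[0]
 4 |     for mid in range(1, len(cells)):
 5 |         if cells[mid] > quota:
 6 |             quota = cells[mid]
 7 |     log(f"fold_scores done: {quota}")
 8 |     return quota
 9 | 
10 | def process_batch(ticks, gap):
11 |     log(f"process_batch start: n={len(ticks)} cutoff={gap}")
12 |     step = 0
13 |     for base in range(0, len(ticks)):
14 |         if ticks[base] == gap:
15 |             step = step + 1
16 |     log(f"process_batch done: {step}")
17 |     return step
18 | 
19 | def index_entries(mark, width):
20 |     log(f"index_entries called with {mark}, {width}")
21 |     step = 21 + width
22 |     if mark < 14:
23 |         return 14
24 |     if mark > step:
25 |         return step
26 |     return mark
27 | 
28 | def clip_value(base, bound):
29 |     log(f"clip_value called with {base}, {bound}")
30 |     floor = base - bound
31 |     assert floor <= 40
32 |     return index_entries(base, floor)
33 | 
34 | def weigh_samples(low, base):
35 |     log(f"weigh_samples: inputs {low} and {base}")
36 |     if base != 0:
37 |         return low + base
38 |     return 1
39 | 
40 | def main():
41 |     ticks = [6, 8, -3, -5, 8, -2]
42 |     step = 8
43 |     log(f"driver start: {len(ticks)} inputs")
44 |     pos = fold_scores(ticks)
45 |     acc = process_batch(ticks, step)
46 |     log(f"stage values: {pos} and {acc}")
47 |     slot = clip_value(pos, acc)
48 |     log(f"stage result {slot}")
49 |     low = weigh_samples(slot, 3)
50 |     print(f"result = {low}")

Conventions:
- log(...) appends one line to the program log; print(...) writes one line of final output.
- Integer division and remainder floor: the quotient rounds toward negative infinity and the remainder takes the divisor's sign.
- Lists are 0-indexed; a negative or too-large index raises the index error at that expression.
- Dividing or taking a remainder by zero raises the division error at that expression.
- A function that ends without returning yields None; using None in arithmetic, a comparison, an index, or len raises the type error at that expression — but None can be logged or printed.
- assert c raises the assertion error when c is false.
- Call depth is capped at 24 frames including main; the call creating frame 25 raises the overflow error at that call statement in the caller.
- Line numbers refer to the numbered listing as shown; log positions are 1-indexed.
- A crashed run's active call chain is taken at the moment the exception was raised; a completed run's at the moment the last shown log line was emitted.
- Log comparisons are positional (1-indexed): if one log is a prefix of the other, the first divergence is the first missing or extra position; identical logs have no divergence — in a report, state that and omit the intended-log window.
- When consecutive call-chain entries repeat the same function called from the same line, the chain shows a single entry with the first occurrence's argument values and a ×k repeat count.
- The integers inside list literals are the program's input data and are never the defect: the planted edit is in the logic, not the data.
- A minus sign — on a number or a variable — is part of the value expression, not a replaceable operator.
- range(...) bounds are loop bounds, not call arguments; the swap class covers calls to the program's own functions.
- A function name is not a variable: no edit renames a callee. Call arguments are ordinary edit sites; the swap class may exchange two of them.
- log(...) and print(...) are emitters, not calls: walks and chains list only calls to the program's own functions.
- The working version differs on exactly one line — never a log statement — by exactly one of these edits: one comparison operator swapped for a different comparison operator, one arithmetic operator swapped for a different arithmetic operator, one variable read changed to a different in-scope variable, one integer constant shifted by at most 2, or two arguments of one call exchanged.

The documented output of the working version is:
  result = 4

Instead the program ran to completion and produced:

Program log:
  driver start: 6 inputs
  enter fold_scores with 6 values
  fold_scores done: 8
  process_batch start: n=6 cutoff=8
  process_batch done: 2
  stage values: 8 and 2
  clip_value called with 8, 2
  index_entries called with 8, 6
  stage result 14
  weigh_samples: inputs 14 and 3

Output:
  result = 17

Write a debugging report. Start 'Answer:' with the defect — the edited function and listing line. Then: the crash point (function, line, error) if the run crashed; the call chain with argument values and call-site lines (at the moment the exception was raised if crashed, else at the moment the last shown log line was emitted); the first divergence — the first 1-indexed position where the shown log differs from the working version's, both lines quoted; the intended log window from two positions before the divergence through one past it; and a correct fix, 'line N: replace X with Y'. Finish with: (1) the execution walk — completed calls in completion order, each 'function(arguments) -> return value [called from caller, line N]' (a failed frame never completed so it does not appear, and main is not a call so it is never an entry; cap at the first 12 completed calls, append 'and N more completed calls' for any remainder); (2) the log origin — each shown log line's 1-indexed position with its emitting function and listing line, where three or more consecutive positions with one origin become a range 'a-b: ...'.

Answer: the defect is in weigh_samples at line 37.
Core observation: No log line changed; the fault shows up purely in the output.
Call chain: main -> weigh_samples(14, 3) (called at line 49).
First divergence: none (the log streams are identical).
Execution walk:
  fold_scores([6, 8, -3, -5, 8, -2]) -> 8  [called from main, line 44]
  process_batch([6, 8, -3, -5, 8, -2], 8) -> 2  [called from main, line 45]
  index_entries(8, 6) -> 14  [called from clip_value, line 32]
  clip_value(8, 2) -> 14  [called from main, line 47]
  weigh_samples(14, 3) -> 17  [called from main, line 49]
Log origins:
  1: logged in main at line 43
  2: logged in fold_scores at line 2
  3: logged in fold_scores at line 7
  4: logged in process_batch at line 11
  5: logged in process_batch at line 16
  6: logged in main at line 46
  7: logged in clip_value at line 29
  8: logged in index_entries at line 20
  9: logged in main at line 48
  10: logged in weigh_samples at line 35
A correct fix: line 37: replace `+` with `//`.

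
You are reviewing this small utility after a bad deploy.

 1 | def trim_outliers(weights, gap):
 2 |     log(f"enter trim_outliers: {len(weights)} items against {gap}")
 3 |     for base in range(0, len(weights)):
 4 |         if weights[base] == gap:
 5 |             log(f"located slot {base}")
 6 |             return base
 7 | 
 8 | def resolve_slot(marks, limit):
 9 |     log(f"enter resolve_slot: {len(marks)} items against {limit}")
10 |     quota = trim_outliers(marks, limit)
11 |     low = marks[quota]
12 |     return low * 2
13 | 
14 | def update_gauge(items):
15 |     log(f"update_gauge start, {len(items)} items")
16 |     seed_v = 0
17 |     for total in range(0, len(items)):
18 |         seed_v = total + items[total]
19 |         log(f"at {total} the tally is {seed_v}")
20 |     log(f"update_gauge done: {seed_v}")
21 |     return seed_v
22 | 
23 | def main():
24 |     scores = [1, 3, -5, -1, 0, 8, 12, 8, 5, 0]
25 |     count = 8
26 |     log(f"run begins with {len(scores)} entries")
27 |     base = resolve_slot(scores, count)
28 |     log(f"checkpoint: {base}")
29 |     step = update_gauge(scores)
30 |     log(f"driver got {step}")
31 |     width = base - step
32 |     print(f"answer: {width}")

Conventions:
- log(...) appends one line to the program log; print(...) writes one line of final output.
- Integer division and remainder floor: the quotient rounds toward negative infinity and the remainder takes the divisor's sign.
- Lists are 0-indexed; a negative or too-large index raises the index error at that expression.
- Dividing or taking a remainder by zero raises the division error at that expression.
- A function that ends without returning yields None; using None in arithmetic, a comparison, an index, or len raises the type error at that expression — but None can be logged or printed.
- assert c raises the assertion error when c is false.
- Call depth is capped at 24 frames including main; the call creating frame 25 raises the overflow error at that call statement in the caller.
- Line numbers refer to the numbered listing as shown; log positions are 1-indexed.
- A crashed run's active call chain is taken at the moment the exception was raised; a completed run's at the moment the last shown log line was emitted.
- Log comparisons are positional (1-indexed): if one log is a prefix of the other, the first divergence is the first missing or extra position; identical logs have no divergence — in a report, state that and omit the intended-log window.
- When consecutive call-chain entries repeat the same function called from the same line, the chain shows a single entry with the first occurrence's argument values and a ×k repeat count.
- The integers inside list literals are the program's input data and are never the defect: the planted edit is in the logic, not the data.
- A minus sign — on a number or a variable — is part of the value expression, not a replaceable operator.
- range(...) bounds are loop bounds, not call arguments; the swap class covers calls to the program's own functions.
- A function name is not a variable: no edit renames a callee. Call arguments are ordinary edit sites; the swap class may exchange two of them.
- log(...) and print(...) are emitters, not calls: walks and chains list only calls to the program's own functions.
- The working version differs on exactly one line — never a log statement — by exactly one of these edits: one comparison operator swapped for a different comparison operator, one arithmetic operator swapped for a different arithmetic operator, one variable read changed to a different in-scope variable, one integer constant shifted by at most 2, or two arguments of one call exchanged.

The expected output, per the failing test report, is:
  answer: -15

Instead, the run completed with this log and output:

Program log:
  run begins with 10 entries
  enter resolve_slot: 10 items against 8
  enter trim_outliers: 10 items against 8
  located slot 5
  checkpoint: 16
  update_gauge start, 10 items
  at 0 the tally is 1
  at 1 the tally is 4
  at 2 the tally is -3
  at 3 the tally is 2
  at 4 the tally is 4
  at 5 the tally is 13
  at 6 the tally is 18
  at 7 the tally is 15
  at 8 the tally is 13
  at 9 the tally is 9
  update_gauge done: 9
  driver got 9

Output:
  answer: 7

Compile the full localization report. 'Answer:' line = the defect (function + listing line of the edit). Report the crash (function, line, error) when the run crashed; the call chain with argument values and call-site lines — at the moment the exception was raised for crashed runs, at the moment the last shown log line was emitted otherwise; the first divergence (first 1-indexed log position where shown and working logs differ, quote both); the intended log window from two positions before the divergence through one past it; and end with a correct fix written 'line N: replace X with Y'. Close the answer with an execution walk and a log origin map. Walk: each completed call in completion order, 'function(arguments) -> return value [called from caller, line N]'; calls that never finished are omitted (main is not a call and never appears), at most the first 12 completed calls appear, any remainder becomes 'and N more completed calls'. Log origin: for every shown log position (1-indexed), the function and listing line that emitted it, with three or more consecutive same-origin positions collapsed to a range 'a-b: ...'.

Answer: the defect is in update_gauge at line 18.
Key fact: The log first diverges at position 9: the faulty run prints 'at 2 the tally is -3' where the working version prints 'at 2 the tally is -1'.
Call chain: main.
First divergence: at position 9 the run shows 'at 2 the tally is -3' where the working version logs 'at 2 the tally is -1'.
Intended log window:
  7: at 0 the tally is 1
  8: at 1 the tally is 4
  9: at 2 the tally is -1
  10: at 3 the tally is -2
Execution walk:
  trim_outliers([1, 3, -5, -1, 0, 8, 12, 8, 5, 0], 8) -> 5  [called from resolve_slot, line 10]
  resolve_slot([1, 3, -5, -1, 0, 8, 12, 8, 5, 0], 8) -> 16  [called from main, line 27]
  update_gauge([1, 3, -5, -1, 0, 8, 12, 8, 5, 0]) -> 9  [called from main, line 29]
Origin of each log line:
  1: from main, line 26
  2: from resolve_slot, line 9
  3: from trim_outliers, line 2
  4: from trim_outliers, line 5
  5: from main, line 28
  6: from update_gauge, line 15
  7-16: from update_gauge, line 19
  17: from update_gauge, line 20
  18: from main, line 30
A correct fix: line 18: replace `total + items[total]` with `seed_v + items[total]`.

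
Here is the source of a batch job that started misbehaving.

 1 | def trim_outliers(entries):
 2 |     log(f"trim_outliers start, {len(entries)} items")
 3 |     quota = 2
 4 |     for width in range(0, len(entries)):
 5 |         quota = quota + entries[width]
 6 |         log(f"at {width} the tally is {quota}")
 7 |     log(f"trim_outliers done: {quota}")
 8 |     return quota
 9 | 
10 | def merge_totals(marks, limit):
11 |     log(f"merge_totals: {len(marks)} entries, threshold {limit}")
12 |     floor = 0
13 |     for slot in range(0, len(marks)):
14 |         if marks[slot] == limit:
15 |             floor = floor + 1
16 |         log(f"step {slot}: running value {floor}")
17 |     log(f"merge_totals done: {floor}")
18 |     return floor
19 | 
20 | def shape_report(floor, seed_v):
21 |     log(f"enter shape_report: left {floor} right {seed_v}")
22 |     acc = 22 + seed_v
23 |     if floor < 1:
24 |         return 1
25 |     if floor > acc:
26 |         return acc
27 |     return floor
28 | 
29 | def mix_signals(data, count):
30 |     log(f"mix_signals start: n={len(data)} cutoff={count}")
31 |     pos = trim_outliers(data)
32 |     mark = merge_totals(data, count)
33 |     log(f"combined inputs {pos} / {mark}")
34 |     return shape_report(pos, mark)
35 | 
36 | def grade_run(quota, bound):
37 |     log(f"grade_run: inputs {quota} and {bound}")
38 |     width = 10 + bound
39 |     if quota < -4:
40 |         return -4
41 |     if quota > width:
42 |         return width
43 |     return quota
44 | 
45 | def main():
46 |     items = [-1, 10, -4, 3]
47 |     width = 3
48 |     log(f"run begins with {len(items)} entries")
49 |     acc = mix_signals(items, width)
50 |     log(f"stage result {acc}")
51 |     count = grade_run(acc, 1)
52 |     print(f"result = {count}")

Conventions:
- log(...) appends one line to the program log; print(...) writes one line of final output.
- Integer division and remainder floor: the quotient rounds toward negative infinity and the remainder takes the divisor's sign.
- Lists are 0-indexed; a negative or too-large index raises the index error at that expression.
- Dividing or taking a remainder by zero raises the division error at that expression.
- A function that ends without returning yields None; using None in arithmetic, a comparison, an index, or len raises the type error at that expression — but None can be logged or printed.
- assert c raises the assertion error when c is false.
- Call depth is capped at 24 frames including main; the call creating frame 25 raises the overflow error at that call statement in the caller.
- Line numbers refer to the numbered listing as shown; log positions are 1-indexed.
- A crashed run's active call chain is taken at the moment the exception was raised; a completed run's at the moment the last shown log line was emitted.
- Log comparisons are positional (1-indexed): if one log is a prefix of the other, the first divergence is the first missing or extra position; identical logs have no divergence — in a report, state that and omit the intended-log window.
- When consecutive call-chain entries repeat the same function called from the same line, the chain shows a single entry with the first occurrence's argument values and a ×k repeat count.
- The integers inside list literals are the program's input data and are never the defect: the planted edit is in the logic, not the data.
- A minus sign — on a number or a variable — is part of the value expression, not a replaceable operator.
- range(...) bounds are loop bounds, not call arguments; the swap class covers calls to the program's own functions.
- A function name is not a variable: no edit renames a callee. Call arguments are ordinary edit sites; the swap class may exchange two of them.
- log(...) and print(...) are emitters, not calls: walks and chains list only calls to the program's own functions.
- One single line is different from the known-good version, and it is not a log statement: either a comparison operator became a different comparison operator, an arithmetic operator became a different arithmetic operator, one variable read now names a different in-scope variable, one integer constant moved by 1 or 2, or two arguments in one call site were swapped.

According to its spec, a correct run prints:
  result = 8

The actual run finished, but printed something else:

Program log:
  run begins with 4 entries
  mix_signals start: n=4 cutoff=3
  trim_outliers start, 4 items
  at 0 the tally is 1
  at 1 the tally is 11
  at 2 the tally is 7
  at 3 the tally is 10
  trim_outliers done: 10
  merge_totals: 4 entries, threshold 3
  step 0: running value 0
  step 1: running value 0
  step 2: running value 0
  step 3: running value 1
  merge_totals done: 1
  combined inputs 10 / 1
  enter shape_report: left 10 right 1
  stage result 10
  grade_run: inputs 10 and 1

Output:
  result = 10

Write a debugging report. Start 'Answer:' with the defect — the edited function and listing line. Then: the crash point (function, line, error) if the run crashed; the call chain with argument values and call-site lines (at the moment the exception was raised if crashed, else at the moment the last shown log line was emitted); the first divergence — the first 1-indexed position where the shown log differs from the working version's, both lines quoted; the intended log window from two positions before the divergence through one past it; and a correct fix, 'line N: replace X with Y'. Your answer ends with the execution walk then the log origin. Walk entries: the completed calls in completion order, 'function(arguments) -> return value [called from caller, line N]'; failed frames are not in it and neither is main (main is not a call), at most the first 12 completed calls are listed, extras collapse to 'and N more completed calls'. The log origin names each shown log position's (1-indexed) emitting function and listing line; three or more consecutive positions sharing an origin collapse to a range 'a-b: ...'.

Answer: the defect is in trim_outliers at line 3.
Key fact: The log first diverges at position 4: the faulty run prints 'at 0 the tally is 1' where the working version prints 'at 0 the tally is -1'.
Call chain: main -> grade_run(10, 1) (called at line 51).
First divergence: at position 4 the run shows 'at 0 the tally is 1' where the working version logs 'at 0 the tally is -1'.
Intended log window:
  2: mix_signals start: n=4 cutoff=3
  3: trim_outliers start, 4 items
  4: at 0 the tally is -1
  5: at 1 the tally is 9
Execution walk:
  trim_outliers([-1, 10, -4, 3]) -> 10  [called from mix_signals, line 31]
  merge_totals([-1, 10, -4, 3], 3) -> 1  [called from mix_signals, line 32]
  shape_report(10, 1) -> 10  [called from mix_signals, line 34]
  mix_signals([-1, 10, -4, 3], 3) -> 10  [called from main, line 49]
  grade_run(10, 1) -> 10  [called from main, line 51]
Log line origins:
  1 — main, line 48
  2 — mix_signals, line 30
  3 — trim_outliers, line 2
  4-7 — trim_outliers, line 6
  8 — trim_outliers, line 7
  9 — merge_totals, line 11
  10-13 — merge_totals, line 16
  14 — merge_totals, line 17
  15 — mix_signals, line 33
  16 — shape_report, line 21
  17 — main, line 50
  18 — grade_run, line 37
A correct fix: line 3: replace `2` with `0`.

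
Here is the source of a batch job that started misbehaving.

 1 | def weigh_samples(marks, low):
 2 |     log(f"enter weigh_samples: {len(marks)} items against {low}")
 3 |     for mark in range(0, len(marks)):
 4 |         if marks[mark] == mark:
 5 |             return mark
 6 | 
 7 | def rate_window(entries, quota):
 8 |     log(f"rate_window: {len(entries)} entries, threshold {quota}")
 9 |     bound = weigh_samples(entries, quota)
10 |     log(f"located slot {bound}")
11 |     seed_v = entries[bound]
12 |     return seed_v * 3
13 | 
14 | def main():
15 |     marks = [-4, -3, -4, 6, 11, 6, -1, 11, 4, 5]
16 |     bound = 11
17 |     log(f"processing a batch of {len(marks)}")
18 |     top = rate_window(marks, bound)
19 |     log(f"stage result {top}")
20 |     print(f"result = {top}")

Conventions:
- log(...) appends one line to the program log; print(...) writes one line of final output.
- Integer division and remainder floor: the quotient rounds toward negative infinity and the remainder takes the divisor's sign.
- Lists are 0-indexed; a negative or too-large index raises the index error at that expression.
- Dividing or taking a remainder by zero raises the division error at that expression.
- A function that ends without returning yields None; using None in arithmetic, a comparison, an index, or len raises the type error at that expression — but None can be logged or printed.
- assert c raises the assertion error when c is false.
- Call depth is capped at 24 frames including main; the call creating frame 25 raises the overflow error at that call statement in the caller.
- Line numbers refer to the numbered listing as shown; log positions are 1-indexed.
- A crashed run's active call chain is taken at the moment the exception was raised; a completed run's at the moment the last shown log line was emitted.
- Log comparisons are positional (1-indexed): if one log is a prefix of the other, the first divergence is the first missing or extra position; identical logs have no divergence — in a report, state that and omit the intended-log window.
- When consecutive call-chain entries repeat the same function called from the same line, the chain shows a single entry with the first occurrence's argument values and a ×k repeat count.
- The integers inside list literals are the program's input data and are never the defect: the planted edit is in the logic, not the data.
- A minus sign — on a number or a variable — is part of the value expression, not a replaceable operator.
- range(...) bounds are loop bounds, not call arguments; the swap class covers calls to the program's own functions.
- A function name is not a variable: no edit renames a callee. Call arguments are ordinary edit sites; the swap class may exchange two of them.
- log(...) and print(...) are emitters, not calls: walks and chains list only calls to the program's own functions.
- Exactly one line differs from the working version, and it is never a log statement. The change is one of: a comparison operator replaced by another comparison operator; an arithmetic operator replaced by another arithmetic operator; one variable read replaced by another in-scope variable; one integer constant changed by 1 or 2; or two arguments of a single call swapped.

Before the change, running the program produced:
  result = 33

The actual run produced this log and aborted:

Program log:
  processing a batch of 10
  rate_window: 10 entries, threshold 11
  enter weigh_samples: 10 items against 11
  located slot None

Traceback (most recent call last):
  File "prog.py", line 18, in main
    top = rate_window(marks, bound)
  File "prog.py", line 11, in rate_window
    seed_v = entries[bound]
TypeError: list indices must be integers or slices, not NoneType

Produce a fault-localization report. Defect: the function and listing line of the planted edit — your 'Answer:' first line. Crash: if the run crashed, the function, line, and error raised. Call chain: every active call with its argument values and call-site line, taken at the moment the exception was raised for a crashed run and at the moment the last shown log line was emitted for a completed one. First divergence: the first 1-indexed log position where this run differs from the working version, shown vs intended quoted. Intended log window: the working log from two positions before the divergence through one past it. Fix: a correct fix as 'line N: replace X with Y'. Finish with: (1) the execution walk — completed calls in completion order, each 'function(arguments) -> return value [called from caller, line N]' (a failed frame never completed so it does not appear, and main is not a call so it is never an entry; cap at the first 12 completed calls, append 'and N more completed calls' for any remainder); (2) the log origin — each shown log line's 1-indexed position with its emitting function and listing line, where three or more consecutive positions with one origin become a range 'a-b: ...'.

Answer: the defect is in weigh_samples at line 4.
Key observation: Position 4 is the first bad log line: 'located slot None' should read 'located slot 4'.
Crash: rate_window, line 11, TypeError.
Call chain: main -> rate_window([-4, -3, -4, 6, 11, 6, -1, 11, 4, 5], 11) (called at line 18).
First divergence: at position 4 the run shows 'located slot None' where the working version logs 'located slot 4'.
Intended log window:
  2: rate_window: 10 entries, threshold 11
  3: enter weigh_samples: 10 items against 11
  4: located slot 4
  5: stage result 33
Execution walk:
  weigh_samples([-4, -3, -4, 6, 11, 6, -1, 11, 4, 5], 11) -> None  [called from rate_window, line 9]
Origin of each log line:
  1: from main, line 17
  2: from rate_window, line 8
  3: from weigh_samples, line 2
  4: from rate_window, line 10
A correct fix: line 4: replace `marks[mark] == mark` with `marks[mark] == low`.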